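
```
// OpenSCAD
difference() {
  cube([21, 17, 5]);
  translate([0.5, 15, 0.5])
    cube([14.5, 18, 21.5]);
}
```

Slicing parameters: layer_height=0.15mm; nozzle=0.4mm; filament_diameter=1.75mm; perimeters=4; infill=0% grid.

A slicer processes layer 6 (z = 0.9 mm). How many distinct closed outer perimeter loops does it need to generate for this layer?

At z = 0.9 mm: the cube is present — its section is the full 21×17 rectangle; the cube at (0.5, 15) (footprint 14.5×18) is included at this height; After the difference (first − rest): starting from the 21×17 cube, the 14.5×18 cube at (0.5, 15) partially overlaps it — only the 29.00 mm² overlap (of its 261.00 mm²) is removed, clipping the outline — 1 connected region. The result has 1 disconnected region.

1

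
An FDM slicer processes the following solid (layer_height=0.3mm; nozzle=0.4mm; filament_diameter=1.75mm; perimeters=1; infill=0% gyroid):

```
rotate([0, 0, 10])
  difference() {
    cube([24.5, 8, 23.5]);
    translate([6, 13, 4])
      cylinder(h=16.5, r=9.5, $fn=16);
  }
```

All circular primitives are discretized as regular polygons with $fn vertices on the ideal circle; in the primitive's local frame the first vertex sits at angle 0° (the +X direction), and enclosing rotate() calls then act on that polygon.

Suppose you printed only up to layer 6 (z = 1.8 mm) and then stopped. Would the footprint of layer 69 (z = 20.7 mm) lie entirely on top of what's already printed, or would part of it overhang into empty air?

Compare the two slices. At z = 1.8: the cube is present — its section is the full 24.5×8 rectangle (area 196.00 mm²); the cylinder at (6, 13) is absent (z outside [4, 20.5]); Subtracting the remaining from the first: none of the subtracted shapes is present at this height, so the 24.5×8 cube is unchanged — area = 196.00 mm²; (whole slice rotated 10° about Z — lengths, areas and connectivity unchanged). At z = 20.7: the 24.5×8 cube contributes its full rectangle (area 196.00 mm²); the cylinder at (6, 13) does not reach this height (z outside [4, 20.5]); Subtracting the remaining from the first: none of the subtracted shapes is present at this height, so the 24.5×8 cube is unchanged — area = 196.00 mm²; (rotated 10° about Z; rotation is an isometry so areas/perimeters/island counts are preserved). Checking containment: the cross-section at z = 20.7 is a subset of the cross-section at z = 1.8.

entirely on top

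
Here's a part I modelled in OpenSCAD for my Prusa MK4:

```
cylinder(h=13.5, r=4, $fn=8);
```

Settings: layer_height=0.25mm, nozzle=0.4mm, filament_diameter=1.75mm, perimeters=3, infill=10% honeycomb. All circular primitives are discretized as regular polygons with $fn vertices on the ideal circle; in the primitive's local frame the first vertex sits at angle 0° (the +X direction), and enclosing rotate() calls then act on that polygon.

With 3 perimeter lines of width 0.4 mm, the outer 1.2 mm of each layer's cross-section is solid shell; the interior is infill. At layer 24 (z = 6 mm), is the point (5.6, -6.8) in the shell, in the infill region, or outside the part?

At z = 6 mm: the cylinder: section is a regular 8-gon, circumradius r=4. Overall, the cross-section is a single solid region. The nearest boundary edge runs (-0.00, -4.00)→(2.83, -2.83); distance from the point to it = 4.84 mm. The point is not inside any of the regions above, so it lies outside the cross-section (4.84 mm from the nearest boundary).

outside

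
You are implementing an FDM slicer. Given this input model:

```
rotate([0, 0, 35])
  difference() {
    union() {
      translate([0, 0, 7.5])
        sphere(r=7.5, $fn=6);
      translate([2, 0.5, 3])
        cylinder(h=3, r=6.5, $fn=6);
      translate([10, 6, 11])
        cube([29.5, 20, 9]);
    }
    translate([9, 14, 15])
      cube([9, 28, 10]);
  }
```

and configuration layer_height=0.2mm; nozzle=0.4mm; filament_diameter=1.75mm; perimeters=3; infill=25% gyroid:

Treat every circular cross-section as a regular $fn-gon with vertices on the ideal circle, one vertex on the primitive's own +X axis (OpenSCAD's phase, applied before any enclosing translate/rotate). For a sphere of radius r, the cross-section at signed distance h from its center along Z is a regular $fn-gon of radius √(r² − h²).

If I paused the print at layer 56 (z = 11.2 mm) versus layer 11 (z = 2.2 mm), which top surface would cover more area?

Layer 56 (z = 11.2): the sphere: section is a regular 6-gon, circumradius = √(r²−h²) = √(7.5²−3.7²) = 6.524 (area = (6/2)·6.524²·sin(360°/6) = 110.57 mm²); the cylinder at (2, 0.5) does not reach this height (z outside [3, 6]); the 29.5×20 cube at (10, 6) contributes its full rectangle (area 590.00 mm²); Merging all regions: the 2 present regions are separate (no shared area or edge), so areas and boundary lengths simply add and each stays a separate island — area = 700.57 mm²; the cube at (9, 14) is absent (z outside [15, 25]); Taking the first minus the rest: none of the subtracted shapes is present at this height, so that combined region is unchanged — area = 700.57 mm²; (rotated 35° about Z; rotation is an isometry so areas/perimeters/island counts are preserved). So its area = 700.57 mm². Layer 11 (z = 2.2): the r=7.5 sphere slices to a regular 6-gon of circumradius 5.307 (√(r²−h²) with h=5.3 from center) (area = (6/2)·5.307²·sin(360°/6) = 73.16 mm²); the cylinder at (2, 0.5) does not reach this height (z outside [3, 6]); the cube at (10, 6) is not intersected at this z (z outside [11, 20]); Taking the union: only the r=7.5 sphere is present, so the union is just that shape — area = 73.16 mm²; the cube at (9, 14) does not reach this height (z outside [15, 25]); Subtracting the remaining from the first: none of the subtracted shapes is present at this height, so the result so far is unchanged — area = 73.16 mm²; (rotated 35° about Z; rotation is an isometry so areas/perimeters/island counts are preserved). So its area = 73.16 mm². Layer 56 is larger (700.57 vs 73.16 mm²).

layer 56 (z = 11.2 mm)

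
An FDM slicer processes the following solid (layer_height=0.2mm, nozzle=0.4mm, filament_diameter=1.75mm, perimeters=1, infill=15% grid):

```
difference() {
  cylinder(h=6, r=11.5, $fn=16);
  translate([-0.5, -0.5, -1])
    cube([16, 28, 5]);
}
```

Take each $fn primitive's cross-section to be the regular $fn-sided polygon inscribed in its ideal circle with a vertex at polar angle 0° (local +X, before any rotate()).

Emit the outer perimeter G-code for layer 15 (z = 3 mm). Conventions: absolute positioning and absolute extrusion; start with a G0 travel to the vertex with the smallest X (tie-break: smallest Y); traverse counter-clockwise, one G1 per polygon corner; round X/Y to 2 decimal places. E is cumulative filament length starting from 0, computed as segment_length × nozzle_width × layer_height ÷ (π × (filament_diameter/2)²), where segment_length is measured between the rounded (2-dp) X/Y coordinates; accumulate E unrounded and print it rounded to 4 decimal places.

At z = 3 mm: the cylinder: section is a regular 16-gon, circumradius r=11.5; the cube at (-0.5, -0.5) (footprint 16×28) is included at this height; Taking the first minus the rest: starting from the r=11.5 cylinder, the 16×28 cube at (-0.5, -0.5) partially overlaps it — only the 112.92 mm² overlap (of its 448.00 mm²) is removed, clipping the outline — 1 connected region. The outline is a single polygon with 14 vertices. Extrusion per mm of travel: 0.4 × 0.2 / (π × 0.875²) = 0.033260. Accumulating E over each segment gives final E = 2.5481.

G0 X-11.50 Y0.00 Z3.00
G1 X-10.62 Y-4.40 E0.1492
G1 X-8.13 Y-8.13 E0.2984
G1 X-4.40 Y-10.62 E0.4476
G1 X0.00 Y-11.50 E0.5968
G1 X4.40 Y-10.62 E0.7461
G1 X8.13 Y-8.13 E0.8952
G1 X10.62 Y-4.40 E1.0444
G1 X11.40 Y-0.50 E1.1767
G1 X-0.50 Y-0.50 E1.5725
G1 X-0.50 Y11.40 E1.9683
G1 X-4.40 Y10.62 E2.1005
G1 X-8.13 Y8.13 E2.2497
G1 X-10.62 Y4.40 E2.3989
G1 X-11.50 Y0.00 E2.5481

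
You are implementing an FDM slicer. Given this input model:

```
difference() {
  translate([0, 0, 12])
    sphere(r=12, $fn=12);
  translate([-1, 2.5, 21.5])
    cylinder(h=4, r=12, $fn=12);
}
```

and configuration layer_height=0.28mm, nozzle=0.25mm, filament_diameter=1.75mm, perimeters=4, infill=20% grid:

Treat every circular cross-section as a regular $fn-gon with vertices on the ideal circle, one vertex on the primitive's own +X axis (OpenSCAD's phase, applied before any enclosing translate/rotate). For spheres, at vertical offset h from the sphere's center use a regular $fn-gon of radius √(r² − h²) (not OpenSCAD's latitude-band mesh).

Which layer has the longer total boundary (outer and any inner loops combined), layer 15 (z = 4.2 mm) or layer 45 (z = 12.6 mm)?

layer 45 (z = 12.6 mm)

Layer 15 (z = 4.2): the r=12 sphere contributes a regular 12-gon of circumradius √(12²−7.8²) = 9.119 (perimeter = 2·12·9.119·sin(180°/12) = 56.65 mm); the cylinder at (-1, 2.5) does not reach this height (z outside [21.5, 25.5]); Subtracting the remaining from the first: none of the subtracted shapes is present at this height, so the r=12 sphere is unchanged — boundary = 56.65 mm. So its perimeter = 56.65 mm. Layer 45 (z = 12.6): the r=12 sphere contributes a regular 12-gon of circumradius √(12²−0.6²) = 11.985 (perimeter = 2·12·11.985·sin(180°/12) = 74.45 mm); the cylinder at (-1, 2.5) is not intersected at this z (z outside [21.5, 25.5]); After the difference (first − rest): none of the subtracted shapes is present at this height, so the r=12 sphere is unchanged — boundary = 74.45 mm. So its perimeter = 74.45 mm. Layer 45 is larger (74.45 vs 56.65 mm).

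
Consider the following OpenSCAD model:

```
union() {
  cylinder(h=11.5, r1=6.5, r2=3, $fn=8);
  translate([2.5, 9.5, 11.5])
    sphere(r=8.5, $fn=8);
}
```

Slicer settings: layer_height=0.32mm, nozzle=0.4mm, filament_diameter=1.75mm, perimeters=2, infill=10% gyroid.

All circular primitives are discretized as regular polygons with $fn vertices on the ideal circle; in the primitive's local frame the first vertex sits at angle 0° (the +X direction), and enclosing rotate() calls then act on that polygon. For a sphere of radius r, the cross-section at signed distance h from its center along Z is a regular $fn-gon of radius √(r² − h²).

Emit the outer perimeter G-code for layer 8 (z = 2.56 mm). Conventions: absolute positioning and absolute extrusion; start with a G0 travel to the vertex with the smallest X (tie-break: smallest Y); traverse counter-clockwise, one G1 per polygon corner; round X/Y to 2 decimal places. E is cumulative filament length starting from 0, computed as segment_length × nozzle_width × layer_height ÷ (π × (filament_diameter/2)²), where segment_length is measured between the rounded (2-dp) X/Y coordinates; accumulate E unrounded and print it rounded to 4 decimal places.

At z = 2.56 mm: the cone contributes a regular 8-gon of circumradius 5.721 (interpolated between r1=6.5 and r2=3 at t=0.223); the sphere at (2.5, 9.5) does not reach this height (|z−center|=8.940 > r=8.5); Combining (union): only the cone is present, so the union is just that shape — 1 connected region. The outline is a single polygon with 8 vertices. Extrusion per mm of travel: 0.4 × 0.32 / (π × 0.875²) = 0.053216. Accumulating E over each segment gives final E = 1.8650.

G0 X-5.72 Y0.00 Z2.56
G1 X-4.05 Y-4.05 E0.2331
G1 X0.00 Y-5.72 E0.4663
G1 X4.05 Y-4.05 E0.6994
G1 X5.72 Y0.00 E0.9325
G1 X4.05 Y4.05 E1.1656
G1 X0.00 Y5.72 E1.3988
G1 X-4.05 Y4.05 E1.6319
G1 X-5.72 Y0.00 E1.8650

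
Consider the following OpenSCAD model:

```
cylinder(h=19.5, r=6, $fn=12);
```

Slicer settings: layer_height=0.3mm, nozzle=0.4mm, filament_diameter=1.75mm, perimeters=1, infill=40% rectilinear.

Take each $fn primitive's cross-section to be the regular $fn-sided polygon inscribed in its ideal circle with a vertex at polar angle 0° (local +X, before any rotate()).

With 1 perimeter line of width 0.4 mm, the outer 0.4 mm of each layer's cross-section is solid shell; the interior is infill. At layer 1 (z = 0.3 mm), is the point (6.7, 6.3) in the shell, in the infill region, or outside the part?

At z = 0.3 mm: the r=6 cylinder contributes a regular 12-gon of circumradius 6. Overall, the cross-section is a single solid region. The nearest boundary edge runs (5.20, 3.00)→(3.00, 5.20); distance from the point to it = 3.40 mm. The point is not inside any of the regions above, so it lies outside the cross-section (3.40 mm from the nearest boundary).

outside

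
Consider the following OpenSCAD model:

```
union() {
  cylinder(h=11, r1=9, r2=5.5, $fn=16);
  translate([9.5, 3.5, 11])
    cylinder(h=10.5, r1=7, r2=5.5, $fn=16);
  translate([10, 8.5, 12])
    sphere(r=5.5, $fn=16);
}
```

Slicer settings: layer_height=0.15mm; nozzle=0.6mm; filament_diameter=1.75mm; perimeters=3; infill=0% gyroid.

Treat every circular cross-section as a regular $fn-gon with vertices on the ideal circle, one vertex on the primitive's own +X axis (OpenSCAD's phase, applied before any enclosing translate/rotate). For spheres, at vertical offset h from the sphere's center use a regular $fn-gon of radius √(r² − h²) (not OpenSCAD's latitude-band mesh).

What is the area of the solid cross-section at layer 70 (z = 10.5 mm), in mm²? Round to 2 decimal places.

At z = 10.5 mm: the cone (r1=9→r2=5.5) has section circumradius 5.659 here — a regular 16-gon (area = (16/2)·5.659²·sin(360°/16) = 98.04 mm²); the cone at (9.5, 3.5) is not intersected at this z (z outside [11, 21.5]); the r=5.5 sphere at (10, 8.5) slices to a regular 16-gon of circumradius 5.292 (√(r²−h²) with h=1.5 from center) (area = (16/2)·5.292²·sin(360°/16) = 85.72 mm²); Taking the union: the 2 present regions are separate (no shared area or edge), so areas and boundary lengths simply add and each stays a separate island — area = 183.77 mm². Overall, the cross-section has 2 separate islands. Net area = 183.77 mm².

183.77 mm²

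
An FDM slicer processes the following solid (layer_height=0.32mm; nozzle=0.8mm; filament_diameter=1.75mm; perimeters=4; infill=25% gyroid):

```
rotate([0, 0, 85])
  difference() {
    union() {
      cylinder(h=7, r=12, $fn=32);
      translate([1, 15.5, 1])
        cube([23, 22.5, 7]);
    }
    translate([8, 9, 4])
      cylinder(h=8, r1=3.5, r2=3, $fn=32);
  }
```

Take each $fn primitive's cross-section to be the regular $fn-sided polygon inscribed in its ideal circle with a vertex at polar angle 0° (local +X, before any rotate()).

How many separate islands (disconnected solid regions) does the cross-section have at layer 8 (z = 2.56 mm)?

At z = 2.56 mm: the r=12 cylinder gives a regular 32-gon of circumradius 12 (constant along its height); the cube at (1, 15.5) (footprint 23×22.5) is included at this height; Taking the union: the 2 present regions are separate (no shared area or edge), so areas and boundary lengths simply add and each stays a separate island — 2 connected regions; the cone at (8, 9) is absent (z outside [4, 12]); After the difference (first − rest): none of the subtracted shapes is present at this height, so the result so far is unchanged — 2 connected regions; (whole slice rotated 85° about Z — lengths, areas and connectivity unchanged). Overall, the cross-section has 2 separate islands. Island count = 2.

2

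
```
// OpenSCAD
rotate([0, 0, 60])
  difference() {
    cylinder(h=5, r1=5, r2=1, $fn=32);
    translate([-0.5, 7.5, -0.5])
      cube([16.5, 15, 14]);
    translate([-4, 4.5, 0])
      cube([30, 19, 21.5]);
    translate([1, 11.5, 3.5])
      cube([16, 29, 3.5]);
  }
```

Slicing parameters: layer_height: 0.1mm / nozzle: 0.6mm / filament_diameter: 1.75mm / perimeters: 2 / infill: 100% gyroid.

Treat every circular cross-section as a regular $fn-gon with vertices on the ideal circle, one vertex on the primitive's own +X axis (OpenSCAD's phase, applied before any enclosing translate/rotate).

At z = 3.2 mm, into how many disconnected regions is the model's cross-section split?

1

At z = 3.2 mm: the cone (r1=5→r2=1) has section circumradius 2.440 here — a regular 32-gon; the 16.5×15 cube at (-0.5, 7.5) contributes its full rectangle; the cube at (-4, 4.5) is present — its section is the full 30×19 rectangle; the cube at (1, 11.5) is not intersected at this z (z outside [3.5, 7]); Taking the first minus the rest: starting from the cone, the 16.5×15 cube at (-0.5, 7.5) misses the remaining region (no effect); the 30×19 cube at (-4, 4.5) misses the remaining region (no effect) — 1 connected region; (whole slice rotated 60° about Z — lengths, areas and connectivity unchanged). The result has 1 disconnected region.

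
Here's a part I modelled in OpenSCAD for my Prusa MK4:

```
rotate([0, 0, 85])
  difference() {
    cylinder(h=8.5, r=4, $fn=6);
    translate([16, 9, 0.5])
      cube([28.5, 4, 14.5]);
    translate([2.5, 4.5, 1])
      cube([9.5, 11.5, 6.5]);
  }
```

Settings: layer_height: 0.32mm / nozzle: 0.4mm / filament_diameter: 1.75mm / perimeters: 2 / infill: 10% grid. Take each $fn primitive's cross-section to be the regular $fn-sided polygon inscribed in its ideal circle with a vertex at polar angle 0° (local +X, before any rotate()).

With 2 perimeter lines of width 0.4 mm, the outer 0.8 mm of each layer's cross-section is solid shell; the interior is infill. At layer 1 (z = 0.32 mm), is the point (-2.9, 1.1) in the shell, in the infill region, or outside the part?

At z = 0.32 mm: the r=4 cylinder contributes a regular 6-gon of circumradius 4; the cube at (16, 9) does not reach this height (z outside [0.5, 15]); the cube at (2.5, 4.5) is not intersected at this z (z outside [1, 7.5]); Subtracting the remaining from the first: none of the subtracted shapes is present at this height, so the r=4 cylinder is unchanged — 1 connected region; (whole slice rotated 85° about Z — lengths, areas and connectivity unchanged). Overall, the cross-section is a single solid region. Undo the 85° rotation: the query point maps to (0.843, 2.985) in the un-rotated model frame. The nearest boundary edge runs (2.00, 3.46)→(-2.00, 3.46); distance from the point to it = 0.48 mm. The point is inside the cross-section, 0.48 mm from the nearest boundary — within the 0.8 mm shell band (2 × 0.4).

shell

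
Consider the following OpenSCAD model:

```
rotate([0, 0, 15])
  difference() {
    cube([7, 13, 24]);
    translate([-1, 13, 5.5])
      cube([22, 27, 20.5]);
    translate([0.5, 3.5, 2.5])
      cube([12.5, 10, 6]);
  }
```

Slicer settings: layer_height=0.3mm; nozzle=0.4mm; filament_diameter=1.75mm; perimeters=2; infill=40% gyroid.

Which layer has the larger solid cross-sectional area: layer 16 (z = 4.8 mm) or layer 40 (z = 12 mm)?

layer 40 (z = 12 mm)

Layer 16 (z = 4.8): the 7×13 cube contributes its full rectangle (area 91.00 mm²); the cube at (-1, 13) is not intersected at this z (z outside [5.5, 26]); the 12.5×10 cube at (0.5, 3.5) contributes its full rectangle (area 125.00 mm²); Taking the first minus the rest: starting from the 7×13 cube (91.00 mm²), the 12.5×10 cube at (0.5, 3.5) partially overlaps it — only the 61.75 mm² overlap (of its 125.00 mm²) is removed, clipping the outline — area = 29.25 mm²; (whole slice rotated 15° about Z — lengths, areas and connectivity unchanged). So its area = 29.25 mm². Layer 40 (z = 12): the 7×13 cube contributes its full rectangle (area 91.00 mm²); the cube at (-1, 13) (footprint 22×27) is included at this height (area 594.00 mm²); the cube at (0.5, 3.5) is absent (z outside [2.5, 8.5]); After the difference (first − rest): starting from the 7×13 cube (91.00 mm²), the 22×27 cube at (-1, 13) misses the remaining region (no effect) — area = 91.00 mm²; (whole slice rotated 15° about Z — lengths, areas and connectivity unchanged). So its area = 91.00 mm². Layer 40 is larger (91.00 vs 29.25 mm²).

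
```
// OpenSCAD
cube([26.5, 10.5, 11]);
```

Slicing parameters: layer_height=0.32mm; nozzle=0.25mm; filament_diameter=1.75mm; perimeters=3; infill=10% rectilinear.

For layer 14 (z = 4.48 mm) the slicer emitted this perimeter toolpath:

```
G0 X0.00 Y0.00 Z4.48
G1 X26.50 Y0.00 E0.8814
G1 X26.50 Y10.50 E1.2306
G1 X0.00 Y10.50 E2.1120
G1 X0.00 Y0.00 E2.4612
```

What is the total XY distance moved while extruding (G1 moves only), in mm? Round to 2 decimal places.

74.00 mm

Sum the Euclidean lengths of each G1 segment: total = 74.00 mm.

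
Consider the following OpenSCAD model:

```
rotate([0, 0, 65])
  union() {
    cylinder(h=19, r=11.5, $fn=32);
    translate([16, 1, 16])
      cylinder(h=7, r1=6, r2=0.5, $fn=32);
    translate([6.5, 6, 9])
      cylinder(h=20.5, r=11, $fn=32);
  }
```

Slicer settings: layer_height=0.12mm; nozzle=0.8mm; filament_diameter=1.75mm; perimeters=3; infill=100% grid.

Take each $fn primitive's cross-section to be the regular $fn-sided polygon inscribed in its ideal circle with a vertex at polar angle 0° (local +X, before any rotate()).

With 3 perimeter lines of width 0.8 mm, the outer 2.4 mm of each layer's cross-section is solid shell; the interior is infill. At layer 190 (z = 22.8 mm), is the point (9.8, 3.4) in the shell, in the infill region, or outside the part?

outside

At z = 22.8 mm: the cylinder does not reach this height (z outside [0, 19]); the cone at (16, 1) contributes a regular 32-gon of circumradius 0.657 (interpolated between r1=6 and r2=0.5 at t=0.971); the r=11 cylinder at (6.5, 6) contributes a regular 32-gon of circumradius 11; Merging all regions: the regions partially overlap (shared area 0.95 mm²), so overlapping operands fuse into one piece — 1 connected region; (whole slice rotated 65° about Z — lengths, areas and connectivity unchanged). Overall, the cross-section is a single solid region. Undo the 65° rotation: the query point maps to (7.223, -7.445) in the un-rotated model frame. The nearest boundary edge runs (8.65, -4.79)→(6.50, -5.00); distance from the point to it = 2.50 mm. The point is not inside any of the regions above, so it lies outside the cross-section (2.50 mm from the nearest boundary).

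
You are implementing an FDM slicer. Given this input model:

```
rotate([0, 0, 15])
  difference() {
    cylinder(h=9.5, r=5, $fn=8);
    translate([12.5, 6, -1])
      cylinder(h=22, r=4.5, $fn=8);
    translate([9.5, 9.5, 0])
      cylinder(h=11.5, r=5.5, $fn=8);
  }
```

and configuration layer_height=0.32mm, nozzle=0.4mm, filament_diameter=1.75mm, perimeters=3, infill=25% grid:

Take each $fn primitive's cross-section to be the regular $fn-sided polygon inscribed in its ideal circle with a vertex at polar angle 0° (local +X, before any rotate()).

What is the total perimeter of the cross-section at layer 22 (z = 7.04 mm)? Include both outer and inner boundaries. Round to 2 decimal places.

At z = 7.04 mm: the r=5 cylinder contributes a regular 8-gon of circumradius 5 (perimeter = 2·8·5.000·sin(180°/8) = 30.61 mm); the r=4.5 cylinder at (12.5, 6) contributes a regular 8-gon of circumradius 4.5 (perimeter = 2·8·4.500·sin(180°/8) = 27.55 mm); the r=5.5 cylinder at (9.5, 9.5) contributes a regular 8-gon of circumradius 5.5 (perimeter = 2·8·5.500·sin(180°/8) = 33.68 mm); Subtracting the remaining from the first: starting from the r=5 cylinder, the r=4.5 cylinder at (12.5, 6) misses the remaining region (no effect); the r=5.5 cylinder at (9.5, 9.5) misses the remaining region (no effect) — boundary = 30.61 mm; (rotated 15° about Z; rotation is an isometry so areas/perimeters/island counts are preserved). Overall, the cross-section is a single solid region. Total boundary length (outer) = 30.61 mm.

30.61 mm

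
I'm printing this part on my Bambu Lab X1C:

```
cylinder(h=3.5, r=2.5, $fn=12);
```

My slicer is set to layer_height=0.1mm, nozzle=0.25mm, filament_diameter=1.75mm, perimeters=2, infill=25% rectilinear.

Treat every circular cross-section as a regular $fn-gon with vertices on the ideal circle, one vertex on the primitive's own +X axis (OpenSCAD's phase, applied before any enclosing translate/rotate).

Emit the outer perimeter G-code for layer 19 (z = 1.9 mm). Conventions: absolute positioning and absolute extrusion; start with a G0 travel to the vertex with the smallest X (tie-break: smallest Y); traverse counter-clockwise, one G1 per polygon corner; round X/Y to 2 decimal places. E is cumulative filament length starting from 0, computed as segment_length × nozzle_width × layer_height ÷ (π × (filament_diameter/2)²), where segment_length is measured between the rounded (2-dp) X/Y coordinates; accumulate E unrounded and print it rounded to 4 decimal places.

At z = 1.9 mm: the r=2.5 cylinder contributes a regular 12-gon of circumradius 2.5. The outline is a single polygon with 12 vertices. Extrusion per mm of travel: 0.25 × 0.1 / (π × 0.875²) = 0.010394. Accumulating E over each segment gives final E = 0.1616.

G0 X-2.50 Y0.00 Z1.90
G1 X-2.17 Y-1.25 E0.0134
G1 X-1.25 Y-2.17 E0.0270
G1 X0.00 Y-2.50 E0.0404
G1 X1.25 Y-2.17 E0.0538
G1 X2.17 Y-1.25 E0.0674
G1 X2.50 Y0.00 E0.0808
G1 X2.17 Y1.25 E0.0942
G1 X1.25 Y2.17 E0.1078
G1 X0.00 Y2.50 E0.1212
G1 X-1.25 Y2.17 E0.1346
G1 X-2.17 Y1.25 E0.1482
G1 X-2.50 Y0.00 E0.1616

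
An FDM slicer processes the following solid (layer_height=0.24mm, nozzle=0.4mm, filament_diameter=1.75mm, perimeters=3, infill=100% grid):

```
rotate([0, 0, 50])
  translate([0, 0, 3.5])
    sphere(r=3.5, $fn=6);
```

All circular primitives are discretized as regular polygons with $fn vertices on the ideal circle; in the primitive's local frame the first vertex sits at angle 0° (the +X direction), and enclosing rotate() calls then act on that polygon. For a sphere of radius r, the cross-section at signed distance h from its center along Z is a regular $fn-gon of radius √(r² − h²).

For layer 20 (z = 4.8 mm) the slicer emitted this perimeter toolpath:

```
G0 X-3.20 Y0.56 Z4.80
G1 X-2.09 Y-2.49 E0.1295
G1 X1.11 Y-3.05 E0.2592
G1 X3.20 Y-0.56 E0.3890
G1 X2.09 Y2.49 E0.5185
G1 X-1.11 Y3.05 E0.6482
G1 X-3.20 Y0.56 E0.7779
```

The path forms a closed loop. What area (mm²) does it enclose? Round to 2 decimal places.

Apply the shoelace formula to the sequence of (X, Y) vertices; enclosed area = 27.42 mm².

27.42 mm²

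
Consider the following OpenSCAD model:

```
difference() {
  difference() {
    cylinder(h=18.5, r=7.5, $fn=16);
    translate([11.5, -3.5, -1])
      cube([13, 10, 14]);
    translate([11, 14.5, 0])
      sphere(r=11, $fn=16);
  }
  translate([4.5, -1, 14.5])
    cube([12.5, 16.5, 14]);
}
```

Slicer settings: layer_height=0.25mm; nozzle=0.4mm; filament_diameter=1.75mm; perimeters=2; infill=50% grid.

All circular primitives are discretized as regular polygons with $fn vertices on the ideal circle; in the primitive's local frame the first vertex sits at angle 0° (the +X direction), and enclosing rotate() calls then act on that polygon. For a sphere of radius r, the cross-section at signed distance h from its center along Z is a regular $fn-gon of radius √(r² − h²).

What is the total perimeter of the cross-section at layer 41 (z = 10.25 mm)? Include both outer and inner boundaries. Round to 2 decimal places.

At z = 10.25 mm: the r=7.5 cylinder gives a regular 16-gon of circumradius 7.5 (constant along its height) (perimeter = 2·16·7.500·sin(180°/16) = 46.82 mm); the 13×10 cube at (11.5, -3.5) contributes its full rectangle (perimeter 46.00 mm); the sphere at (11, 14.5): section is a regular 16-gon, circumradius = √(r²−h²) = √(11²−10.25²) = 3.992 (perimeter = 2·16·3.992·sin(180°/16) = 24.92 mm); After the difference (first − rest): starting from the r=7.5 cylinder, the 13×10 cube at (11.5, -3.5) misses the remaining region (no effect); the r=11 sphere at (11, 14.5) misses the remaining region (no effect) — boundary = 46.82 mm; the cube at (4.5, -1) does not reach this height (z outside [14.5, 28.5]); Subtracting the remaining from the first: none of the subtracted shapes is present at this height, so the result so far is unchanged — boundary = 46.82 mm. Overall, the cross-section is a single solid region. Total boundary length (outer) = 46.82 mm.

46.82 mm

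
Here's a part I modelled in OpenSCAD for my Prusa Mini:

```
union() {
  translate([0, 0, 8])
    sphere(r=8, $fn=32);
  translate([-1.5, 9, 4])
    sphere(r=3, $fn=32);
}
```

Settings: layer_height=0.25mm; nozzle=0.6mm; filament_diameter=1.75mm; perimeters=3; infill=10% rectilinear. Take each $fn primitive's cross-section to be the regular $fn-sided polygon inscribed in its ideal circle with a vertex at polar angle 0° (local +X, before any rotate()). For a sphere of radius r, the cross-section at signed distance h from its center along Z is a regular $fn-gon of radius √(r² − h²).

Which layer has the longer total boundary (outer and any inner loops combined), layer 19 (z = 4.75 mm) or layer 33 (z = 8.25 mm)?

Layer 19 (z = 4.75): the r=8 sphere contributes a regular 32-gon of circumradius √(8²−3.25²) = 7.310 (perimeter = 2·32·7.310·sin(180°/32) = 45.86 mm); the sphere at (-1.5, 9): section is a regular 32-gon, circumradius = √(r²−h²) = √(3²−0.75²) = 2.905 (perimeter = 2·32·2.905·sin(180°/32) = 18.22 mm); Combining (union): the regions partially overlap (shared area 2.86 mm²), so the edge portions inside another operand are dropped and the merged outline is re-measured after clipping — boundary = 55.71 mm. So its perimeter = 55.71 mm. Layer 33 (z = 8.25): the sphere: section is a regular 32-gon, circumradius = √(r²−h²) = √(8²−0.25²) = 7.996 (perimeter = 2·32·7.996·sin(180°/32) = 50.16 mm); the sphere at (-1.5, 9) is absent (|z−center|=4.250 > r=3); Taking the union: only the r=8 sphere is present, so the union is just that shape — boundary = 50.16 mm. So its perimeter = 50.16 mm. Layer 19 is larger (55.71 vs 50.16 mm).

layer 19 (z = 4.75 mm)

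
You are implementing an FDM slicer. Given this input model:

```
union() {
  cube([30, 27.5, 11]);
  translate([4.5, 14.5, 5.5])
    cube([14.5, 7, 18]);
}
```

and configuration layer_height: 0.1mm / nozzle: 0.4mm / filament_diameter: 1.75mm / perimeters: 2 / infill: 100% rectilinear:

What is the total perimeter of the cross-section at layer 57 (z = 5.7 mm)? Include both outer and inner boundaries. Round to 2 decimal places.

At z = 5.7 mm: the 30×27.5 cube contributes its full rectangle (perimeter 115.00 mm); the cube at (4.5, 14.5) (footprint 14.5×7) is included at this height (perimeter 43.00 mm); Combining (union): the 14.5×7 cube at (4.5, 14.5) lies entirely inside the 30×27.5 cube, so the union is just the 30×27.5 cube — boundary = 115.00 mm. Overall, the cross-section is a single solid region. Total boundary length (outer) = 115.00 mm.

115.00 mm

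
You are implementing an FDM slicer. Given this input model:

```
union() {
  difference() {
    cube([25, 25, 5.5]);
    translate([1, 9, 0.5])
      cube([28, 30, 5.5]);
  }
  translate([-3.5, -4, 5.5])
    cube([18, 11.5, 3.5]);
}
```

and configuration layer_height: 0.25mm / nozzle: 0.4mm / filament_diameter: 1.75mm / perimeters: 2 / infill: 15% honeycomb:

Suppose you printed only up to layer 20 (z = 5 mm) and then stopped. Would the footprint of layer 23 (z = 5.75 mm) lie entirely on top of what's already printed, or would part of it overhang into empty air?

Compare the two slices. At z = 5: the cube (footprint 25×25) is included at this height (area 625.00 mm²); the cube at (1, 9) (footprint 28×30) is included at this height (area 840.00 mm²); After the difference (first − rest): starting from the 25×25 cube (625.00 mm²), the 28×30 cube at (1, 9) partially overlaps it — only the 384.00 mm² overlap (of its 840.00 mm²) is removed, clipping the outline — area = 241.00 mm²; the cube at (-3.5, -4) is absent (z outside [5.5, 9]); Combining (union): only that combined region is present, so the union is just that shape — area = 241.00 mm². At z = 5.75: the cube does not reach this height (z outside [0, 5.5]); the cube at (1, 9) is present — its section is the full 28×30 rectangle (area 840.00 mm²); After the difference (first − rest): the first operand is absent here, so nothing remains; the cube at (-3.5, -4) is present — its section is the full 18×11.5 rectangle (area 207.00 mm²); Taking the union: only the 18×11.5 cube at (-3.5, -4) is present, so the union is just that shape — area = 207.00 mm². Checking containment: at z = 5.75 the cross-section extends beyond the z = 5 cross-section by about 98.25 mm².

part overhangs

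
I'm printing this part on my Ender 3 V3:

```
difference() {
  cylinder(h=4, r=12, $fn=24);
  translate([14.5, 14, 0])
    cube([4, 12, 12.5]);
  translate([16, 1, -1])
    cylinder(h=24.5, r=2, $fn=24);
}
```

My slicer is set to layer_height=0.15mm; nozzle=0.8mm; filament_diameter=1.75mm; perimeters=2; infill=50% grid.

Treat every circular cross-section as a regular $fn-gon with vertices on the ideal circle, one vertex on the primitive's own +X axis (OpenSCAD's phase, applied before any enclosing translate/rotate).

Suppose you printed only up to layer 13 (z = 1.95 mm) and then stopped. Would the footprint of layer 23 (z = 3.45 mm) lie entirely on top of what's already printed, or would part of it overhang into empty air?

Compare the two slices. At z = 1.95: the cylinder: section is a regular 24-gon, circumradius r=12 (area = (24/2)·12.000²·sin(360°/24) = 447.24 mm²); the cube at (14.5, 14) is present — its section is the full 4×12 rectangle (area 48.00 mm²); the r=2 cylinder at (16, 1) contributes a regular 24-gon of circumradius 2 (area = (24/2)·2.000²·sin(360°/24) = 12.42 mm²); After the difference (first − rest): starting from the r=12 cylinder (447.24 mm²), the 4×12 cube at (14.5, 14) misses the remaining region (no effect); the r=2 cylinder at (16, 1) misses the remaining region (no effect) — area = 447.24 mm². At z = 3.45: the r=12 cylinder contributes a regular 24-gon of circumradius 12 (area = (24/2)·12.000²·sin(360°/24) = 447.24 mm²); the cube at (14.5, 14) (footprint 4×12) is included at this height (area 48.00 mm²); the cylinder at (16, 1): section is a regular 24-gon, circumradius r=2 (area = (24/2)·2.000²·sin(360°/24) = 12.42 mm²); Subtracting the remaining from the first: starting from the r=12 cylinder (447.24 mm²), the 4×12 cube at (14.5, 14) misses the remaining region (no effect); the r=2 cylinder at (16, 1) misses the remaining region (no effect) — area = 447.24 mm². Checking containment: the cross-section at z = 3.45 is a subset of the cross-section at z = 1.95.

entirely on top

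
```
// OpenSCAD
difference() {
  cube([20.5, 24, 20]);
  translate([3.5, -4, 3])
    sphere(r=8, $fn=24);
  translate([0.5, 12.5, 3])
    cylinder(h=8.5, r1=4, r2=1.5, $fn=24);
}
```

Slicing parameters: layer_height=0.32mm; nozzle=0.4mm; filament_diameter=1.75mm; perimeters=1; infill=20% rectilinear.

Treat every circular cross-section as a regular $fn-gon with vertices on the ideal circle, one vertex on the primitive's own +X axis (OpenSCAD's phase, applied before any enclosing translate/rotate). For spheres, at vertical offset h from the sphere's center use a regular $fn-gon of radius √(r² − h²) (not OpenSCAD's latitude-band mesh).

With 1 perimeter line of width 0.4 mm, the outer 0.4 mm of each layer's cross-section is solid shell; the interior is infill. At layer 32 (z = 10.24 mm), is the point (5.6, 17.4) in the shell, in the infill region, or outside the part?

infill

At z = 10.24 mm: the 20.5×24 cube contributes its full rectangle; the sphere at (3.5, -4): section is a regular 24-gon, circumradius = √(r²−h²) = √(8²−7.24²) = 3.403; the cone at (0.5, 12.5) (r1=4→r2=1.5) has section circumradius 1.871 here — a regular 24-gon; After the difference (first − rest): starting from the 20.5×24 cube, the r=8 sphere at (3.5, -4) misses the remaining region (no effect); the cone at (0.5, 12.5) partially overlaps it — only the 7.27 mm² overlap (of its 10.87 mm²) is removed, clipping the outline — 1 connected region. Overall, the cross-section is a single solid region. The nearest boundary edge runs (2.12, 13.44)→(1.82, 13.82); distance from the point to it = 5.20 mm. The point is inside the cross-section and 5.20 mm from the nearest boundary — more than the 0.4 mm shell width (1 × 0.4), so it's in the infill interior.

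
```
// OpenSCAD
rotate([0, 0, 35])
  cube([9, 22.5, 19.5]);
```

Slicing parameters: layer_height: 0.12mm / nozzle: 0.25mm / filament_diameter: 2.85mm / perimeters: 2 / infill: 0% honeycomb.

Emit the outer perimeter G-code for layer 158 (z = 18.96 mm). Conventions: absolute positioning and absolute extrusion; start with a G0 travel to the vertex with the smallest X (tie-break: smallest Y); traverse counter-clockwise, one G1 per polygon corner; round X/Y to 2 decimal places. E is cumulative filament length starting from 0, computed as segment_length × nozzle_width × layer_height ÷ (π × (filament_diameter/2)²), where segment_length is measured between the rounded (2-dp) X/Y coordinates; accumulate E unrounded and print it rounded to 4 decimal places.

G0 X-12.91 Y18.43 Z18.96
G1 X0.00 Y0.00 E0.1058
G1 X7.37 Y5.16 E0.1481
G1 X-5.53 Y23.59 E0.2539
G1 X-12.91 Y18.43 E0.2963

At z = 18.96 mm: the 9×22.5 cube contributes its full rectangle; (whole slice rotated 35° about Z — lengths, areas and connectivity unchanged). The outline is a single polygon with 4 vertices. Extrusion per mm of travel: 0.25 × 0.12 / (π × 1.425²) = 0.004703. Accumulating E over each segment gives final E = 0.2963.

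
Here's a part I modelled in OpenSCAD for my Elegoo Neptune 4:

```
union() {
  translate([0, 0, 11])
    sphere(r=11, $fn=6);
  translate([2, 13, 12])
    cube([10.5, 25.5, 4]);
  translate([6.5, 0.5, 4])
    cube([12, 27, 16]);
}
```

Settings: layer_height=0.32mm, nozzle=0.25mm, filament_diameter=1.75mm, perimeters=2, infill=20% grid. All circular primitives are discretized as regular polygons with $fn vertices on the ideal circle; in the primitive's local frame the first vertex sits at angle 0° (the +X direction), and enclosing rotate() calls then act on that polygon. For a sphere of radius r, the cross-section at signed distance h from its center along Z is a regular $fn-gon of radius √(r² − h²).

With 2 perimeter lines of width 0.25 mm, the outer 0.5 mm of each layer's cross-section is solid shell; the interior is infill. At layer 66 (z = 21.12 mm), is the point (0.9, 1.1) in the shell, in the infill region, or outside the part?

At z = 21.12 mm: the r=11 sphere slices to a regular 6-gon of circumradius 4.311 (√(r²−h²) with h=10.12 from center); the cube at (2, 13) is not intersected at this z (z outside [12, 16]); the cube at (6.5, 0.5) does not reach this height (z outside [4, 20]); Merging all regions: only the r=11 sphere is present, so the union is just that shape — 1 connected region. Overall, the cross-section is a single solid region. The nearest boundary edge runs (4.31, 0.00)→(2.16, 3.73); distance from the point to it = 2.40 mm. The point is inside the cross-section and 2.40 mm from the nearest boundary — more than the 0.5 mm shell width (2 × 0.25), so it's in the infill interior.

infill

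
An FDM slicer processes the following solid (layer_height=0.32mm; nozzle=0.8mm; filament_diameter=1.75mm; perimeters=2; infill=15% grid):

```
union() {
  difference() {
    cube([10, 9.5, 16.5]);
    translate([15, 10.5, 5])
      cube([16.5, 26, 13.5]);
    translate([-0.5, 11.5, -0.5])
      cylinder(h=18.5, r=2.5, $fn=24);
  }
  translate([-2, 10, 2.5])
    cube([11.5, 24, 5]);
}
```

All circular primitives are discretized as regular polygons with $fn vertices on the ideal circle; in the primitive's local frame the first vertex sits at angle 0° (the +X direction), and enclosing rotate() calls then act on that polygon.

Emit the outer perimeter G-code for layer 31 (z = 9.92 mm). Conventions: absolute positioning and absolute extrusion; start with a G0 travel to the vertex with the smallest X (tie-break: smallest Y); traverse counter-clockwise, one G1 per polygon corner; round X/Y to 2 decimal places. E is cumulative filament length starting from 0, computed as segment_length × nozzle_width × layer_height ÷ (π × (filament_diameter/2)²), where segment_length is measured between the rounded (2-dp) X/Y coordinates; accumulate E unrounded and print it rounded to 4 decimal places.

At z = 9.92 mm: the 10×9.5 cube contributes its full rectangle; the 16.5×26 cube at (15, 10.5) contributes its full rectangle; the r=2.5 cylinder at (-0.5, 11.5) contributes a regular 24-gon of circumradius 2.5; After the difference (first − rest): starting from the 10×9.5 cube, the 16.5×26 cube at (15, 10.5) misses the remaining region (no effect); the r=2.5 cylinder at (-0.5, 11.5) partially overlaps it — only the 0.25 mm² overlap (of its 19.41 mm²) is removed, clipping the outline — 1 connected region; the cube at (-2, 10) does not reach this height (z outside [2.5, 7.5]); Taking the union: only that combined region is present, so the union is just that shape — 1 connected region. The outline is a single polygon with 7 vertices. Extrusion per mm of travel: 0.8 × 0.32 / (π × 0.875²) = 0.106432. Accumulating E over each segment gives final E = 4.1163.

G0 X0.00 Y0.00 Z9.92
G1 X10.00 Y0.00 E1.0643
G1 X10.00 Y9.50 E2.0754
G1 X0.97 Y9.50 E3.0365
G1 X0.75 Y9.33 E3.0661
G1 X0.15 Y9.09 E3.1349
G1 X0.00 Y9.07 E3.1510
G1 X0.00 Y0.00 E4.1163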